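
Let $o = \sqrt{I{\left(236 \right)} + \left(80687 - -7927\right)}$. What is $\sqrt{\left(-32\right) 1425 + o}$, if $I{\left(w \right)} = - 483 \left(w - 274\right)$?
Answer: $\sqrt{-45600 + 2 \sqrt{26742}} \approx 212.77 i$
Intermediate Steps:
$I{\left(w \right)} = 132342 - 483 w$ ($I{\left(w \right)} = - 483 \left(-274 + w\right) = 132342 - 483 w$)
$o = 2 \sqrt{26742}$ ($o = \sqrt{\left(132342 - 113988\right) + \left(80687 - -7927\right)} = \sqrt{\left(132342 - 113988\right) + \left(80687 + 7927\right)} = \sqrt{18354 + 88614} = \sqrt{106968} = 2 \sqrt{26742} \approx 327.06$)
$\sqrt{\left(-32\right) 1425 + o} = \sqrt{\left(-32\right) 1425 + 2 \sqrt{26742}} = \sqrt{-45600 + 2 \sqrt{26742}}$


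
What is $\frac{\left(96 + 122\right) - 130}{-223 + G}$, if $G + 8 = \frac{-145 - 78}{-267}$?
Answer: $- \frac{11748}{30727} \approx -0.38233$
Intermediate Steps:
$G = - \frac{1913}{267}$ ($G = -8 + \frac{-145 - 78}{-267} = -8 + \left(-145 - 78\right) \left(- \frac{1}{267}\right) = -8 - - \frac{223}{267} = -8 + \frac{223}{267} = - \frac{1913}{267} \approx -7.1648$)
$\frac{\left(96 + 122\right) - 130}{-223 + G} = \frac{\left(96 + 122\right) - 130}{-223 - \frac{1913}{267}} = \frac{218 - 130}{- \frac{61454}{267}} = 88 \left(- \frac{267}{61454}\right) = - \frac{11748}{30727}$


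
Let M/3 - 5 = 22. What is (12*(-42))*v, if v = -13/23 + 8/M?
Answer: 48664/207 ≈ 235.09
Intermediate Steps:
M = 81 (M = 15 + 3*22 = 15 + 66 = 81)
v = -869/1863 (v = -13/23 + 8/81 = -869/1863 ≈ -0.46645)
(12*(-42))*v = (12*(-42))*(-869/1863) = -504*(-869/1863) = 48664/207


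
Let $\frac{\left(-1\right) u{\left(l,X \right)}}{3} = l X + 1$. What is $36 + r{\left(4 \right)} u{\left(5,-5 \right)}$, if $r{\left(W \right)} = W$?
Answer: $324$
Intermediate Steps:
$u{\left(l,X \right)} = -3 - 3 X l$ ($u{\left(l,X \right)} = - 3 \left(l X + 1\right) = - 3 \left(X l + 1\right) = - 3 \left(1 + X l\right) = -3 - 3 X l$)
$36 + r{\left(4 \right)} u{\left(5,-5 \right)} = 36 + 4 \left(-3 - \left(-15\right) 5\right) = 36 + 4 \left(-3 + 75\right) = 36 + 4 \cdot 72 = 36 + 288 = 324$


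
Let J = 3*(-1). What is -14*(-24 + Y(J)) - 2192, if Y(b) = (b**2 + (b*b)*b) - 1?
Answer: -1590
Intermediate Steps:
J = -3
Y(b) = -1 + b**2 + b**3 (Y(b) = (b**2 + b**2*b) - 1 = (b**2 + b**3) - 1 = -1 + b**2 + b**3)
-14*(-24 + Y(J)) - 2192 = -14*(-24 + (-1 + (-3)**2 + (-3)**3)) - 2192 = -14*(-24 + (-1 + 9 - 27)) - 2192 = -14*(-24 - 19) - 2192 = -14*(-43) - 2192 = 602 - 2192 = -1590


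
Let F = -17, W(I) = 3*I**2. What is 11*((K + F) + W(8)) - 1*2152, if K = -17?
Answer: -414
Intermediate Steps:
11*((K + F) + W(8)) - 1*2152 = 11*((-17 - 17) + 3*8**2) - 1*2152 = 11*(-34 + 3*64) - 2152 = 11*(-34 + 192) - 2152 = 11*158 - 2152 = 1738 - 2152 = -414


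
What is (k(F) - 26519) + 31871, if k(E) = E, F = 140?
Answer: 5492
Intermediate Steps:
(k(F) - 26519) + 31871 = (140 - 26519) + 31871 = -26379 + 31871 = 5492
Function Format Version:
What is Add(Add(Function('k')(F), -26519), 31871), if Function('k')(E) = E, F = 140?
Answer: 5492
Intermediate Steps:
Add(Add(Function('k')(F), -26519), 31871) = Add(Add(140, -26519), 31871) = Add(-26379, 31871) = 5492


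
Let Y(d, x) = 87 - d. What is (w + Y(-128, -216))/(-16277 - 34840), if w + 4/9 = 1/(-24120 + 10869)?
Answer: -775384/184732191 ≈ -0.0041973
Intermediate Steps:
w = -17671/39753 (w = -4/9 + 1/(-24120 + 10869) = -4/9 + 1/(-13251) = -4/9 - 1/13251 = -17671/39753 ≈ -0.44452)
(w + Y(-128, -216))/(-16277 - 34840) = (-17671/39753 + (87 - 1*(-128)))/(-16277 - 34840) = (-17671/39753 + (87 + 128))/(-51117) = (-17671/39753 + 215)*(-1/51117) = (8529224/39753)*(-1/51117) = -775384/184732191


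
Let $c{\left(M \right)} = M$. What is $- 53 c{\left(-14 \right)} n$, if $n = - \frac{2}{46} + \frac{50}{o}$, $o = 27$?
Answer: $\frac{833266}{621} \approx 1341.8$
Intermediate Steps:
$n = \frac{1123}{621}$ ($n = - \frac{2}{46} + \frac{50}{27} = \left(-2\right) \frac{1}{46} + 50 \cdot \frac{1}{27} = - \frac{1}{23} + \frac{50}{27} = \frac{1123}{621} \approx 1.8084$)
$- 53 c{\left(-14 \right)} n = \left(-53\right) \left(-14\right) \frac{1123}{621} = 742 \cdot \frac{1123}{621} = \frac{833266}{621}$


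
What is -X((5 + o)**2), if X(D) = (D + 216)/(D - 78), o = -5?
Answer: 36/13 ≈ 2.7692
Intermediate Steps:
X(D) = (216 + D)/(-78 + D)
-X((5 + o)**2) = -(216 + (5 - 5)**2)/(-78 + (5 - 5)**2) = -(216 + 0**2)/(-78 + 0**2) = -(216 + 0)/(-78 + 0) = -216/(-78) = -(-1)*216/78 = -1*(-36/13) = 36/13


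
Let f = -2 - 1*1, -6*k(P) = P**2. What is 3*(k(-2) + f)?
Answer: -11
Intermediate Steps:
k(P) = -P**2/6
f = -3 (f = -2 - 1 = -3)
3*(k(-2) + f) = 3*(-1/6*(-2)**2 - 3) = 3*(-1/6*4 - 3) = 3*(-2/3 - 3) = 3*(-11/3) = -11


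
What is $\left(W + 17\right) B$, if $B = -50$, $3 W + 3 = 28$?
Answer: $- \frac{3800}{3} \approx -1266.7$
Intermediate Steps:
$W = \frac{25}{3}$ ($W = -1 + \frac{1}{3} \cdot 28 = -1 + \frac{28}{3} = \frac{25}{3} \approx 8.3333$)
$\left(W + 17\right) B = \left(\frac{25}{3} + 17\right) \left(-50\right) = \frac{76}{3} \left(-50\right) = - \frac{3800}{3}$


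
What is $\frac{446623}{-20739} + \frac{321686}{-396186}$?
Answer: $- \frac{30602870972}{1369416909} \approx -22.347$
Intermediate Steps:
$\frac{446623}{-20739} + \frac{321686}{-396186} = 446623 \left(- \frac{1}{20739}\right) + 321686 \left(- \frac{1}{396186}\right) = - \frac{446623}{20739} - \frac{160843}{198093} = - \frac{30602870972}{1369416909}$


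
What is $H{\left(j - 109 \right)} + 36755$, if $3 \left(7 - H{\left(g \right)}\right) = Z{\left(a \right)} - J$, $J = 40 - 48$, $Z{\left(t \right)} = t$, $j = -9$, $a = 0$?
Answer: $\frac{110278}{3} \approx 36759.0$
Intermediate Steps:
$J = -8$
$H{\left(g \right)} = \frac{13}{3}$ ($H{\left(g \right)} = 7 - \frac{0 - -8}{3} = 7 - \frac{0 + 8}{3} = 7 - \frac{8}{3} = \frac{13}{3}$)
$H{\left(j - 109 \right)} + 36755 = \frac{13}{3} + 36755 = \frac{110278}{3}$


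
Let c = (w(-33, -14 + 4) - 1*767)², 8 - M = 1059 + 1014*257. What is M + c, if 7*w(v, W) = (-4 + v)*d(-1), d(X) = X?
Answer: 15609423/49 ≈ 3.1856e+5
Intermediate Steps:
M = -261649 (M = 8 - (1059 + 1014*257) = 8 - (1059 + 260598) = 8 - 1*261657 = 8 - 261657 = -261649)
w(v, W) = 4/7 - v/7 (w(v, W) = ((-4 + v)*(-1))/7 = (4 - v)/7 = 4/7 - v/7)
c = 28430224/49 (c = ((4/7 - ⅐*(-33)) - 1*767)² = ((4/7 + 33/7) - 767)² = (37/7 - 767)² = (-5332/7)² = 28430224/49 ≈ 5.8021e+5)
M + c = -261649 + 28430224/49 = 15609423/49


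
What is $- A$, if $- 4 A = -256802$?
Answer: $- \frac{128401}{2} \approx -64201.0$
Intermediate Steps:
$A = \frac{128401}{2}$ ($A = \left(- \frac{1}{4}\right) \left(-256802\right) = \frac{128401}{2} \approx 64201.0$)
$- A = \left(-1\right) \frac{128401}{2} = - \frac{128401}{2}$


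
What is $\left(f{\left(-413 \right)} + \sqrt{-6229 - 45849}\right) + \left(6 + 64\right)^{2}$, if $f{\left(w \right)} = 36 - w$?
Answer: $5349 + i \sqrt{52078} \approx 5349.0 + 228.21 i$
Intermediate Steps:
$\left(f{\left(-413 \right)} + \sqrt{-6229 - 45849}\right) + \left(6 + 64\right)^{2} = \left(\left(36 - -413\right) + \sqrt{-6229 - 45849}\right) + \left(6 + 64\right)^{2} = \left(\left(36 + 413\right) + \sqrt{-52078}\right) + 70^{2} = \left(449 + i \sqrt{52078}\right) + 4900 = 5349 + i \sqrt{52078}$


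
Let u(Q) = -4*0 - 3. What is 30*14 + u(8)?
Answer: 417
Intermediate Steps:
u(Q) = -3 (u(Q) = 0 - 3 = -3)
30*14 + u(8) = 30*14 - 3 = 420 - 3 = 417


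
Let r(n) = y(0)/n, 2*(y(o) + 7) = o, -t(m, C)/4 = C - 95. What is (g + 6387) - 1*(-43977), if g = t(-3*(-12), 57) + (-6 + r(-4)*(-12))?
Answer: 50489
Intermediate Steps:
t(m, C) = 380 - 4*C (t(m, C) = -4*(C - 95) = -4*(-95 + C) = 380 - 4*C)
y(o) = -7 + o/2
r(n) = -7/n (r(n) = (-7 + (½)*0)/n = (-7 + 0)/n = -7/n)
g = 125 (g = (380 - 4*57) + (-6 - 7/(-4)*(-12)) = (380 - 228) + (-6 - 7*(-¼)*(-12)) = 152 + (-6 + (7/4)*(-12)) = 152 + (-6 - 21) = 152 - 27 = 125)
(g + 6387) - 1*(-43977) = (125 + 6387) - 1*(-43977) = 6512 + 43977 = 50489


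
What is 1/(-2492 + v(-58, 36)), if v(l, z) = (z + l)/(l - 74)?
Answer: -6/14951 ≈ -0.00040131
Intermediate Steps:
v(l, z) = (l + z)/(-74 + l)
1/(-2492 + v(-58, 36)) = 1/(-2492 + (-58 + 36)/(-74 - 58)) = 1/(-2492 - 22/(-132)) = 1/(-2492 - 1/132*(-22)) = 1/(-2492 + ⅙) = 1/(-14951/6) = -6/14951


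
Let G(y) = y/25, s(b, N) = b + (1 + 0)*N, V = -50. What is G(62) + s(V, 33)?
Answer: -363/25 ≈ -14.520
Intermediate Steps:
s(b, N) = N + b (s(b, N) = b + 1*N = b + N = N + b)
G(y) = y/25 (G(y) = y*(1/25) = y/25)
G(62) + s(V, 33) = (1/25)*62 + (33 - 50) = 62/25 - 17 = -363/25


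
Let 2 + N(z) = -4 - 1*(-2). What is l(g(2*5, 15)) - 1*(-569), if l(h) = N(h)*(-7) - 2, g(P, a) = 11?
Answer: 595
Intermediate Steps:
N(z) = -4 (N(z) = -2 + (-4 - 1*(-2)) = -2 + (-4 + 2) = -2 - 2 = -4)
l(h) = 26 (l(h) = -4*(-7) - 2 = 28 - 2 = 26)
l(g(2*5, 15)) - 1*(-569) = 26 - 1*(-569) = 26 + 569 = 595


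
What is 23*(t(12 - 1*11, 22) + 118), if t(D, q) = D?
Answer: 2737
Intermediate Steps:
23*(t(12 - 1*11, 22) + 118) = 23*((12 - 1*11) + 118) = 23*((12 - 11) + 118) = 23*(1 + 118) = 23*119 = 2737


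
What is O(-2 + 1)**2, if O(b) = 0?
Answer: 0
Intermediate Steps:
O(-2 + 1)**2 = 0**2 = 0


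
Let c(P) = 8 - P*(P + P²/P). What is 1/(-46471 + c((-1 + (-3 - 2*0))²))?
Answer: -1/46975 ≈ -2.1288e-5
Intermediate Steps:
c(P) = 8 - 2*P² (c(P) = 8 - P*(P + P) = 8 - P*2*P = 8 - 2*P²)
1/(-46471 + c((-1 + (-3 - 2*0))²)) = 1/(-46471 + (8 - 2*(-1 + (-3 - 2*0))⁴)) = 1/(-46471 + (8 - 2*(-1 + (-3 + 0))⁴)) = 1/(-46471 + (8 - 2*(-1 - 3)⁴)) = 1/(-46471 + (8 - 2*((-4)²)²)) = 1/(-46471 + (8 - 2*16²)) = 1/(-46471 + (8 - 2*256)) = 1/(-46471 + (8 - 512)) = 1/(-46471 - 504) = 1/(-46975) = -1/46975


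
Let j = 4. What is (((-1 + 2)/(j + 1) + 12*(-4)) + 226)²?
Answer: 793881/25 ≈ 31755.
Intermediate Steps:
(((-1 + 2)/(j + 1) + 12*(-4)) + 226)² = (((-1 + 2)/(4 + 1) + 12*(-4)) + 226)² = ((1/5 - 48) + 226)² = ((1*(⅕) - 48) + 226)² = ((⅕ - 48) + 226)² = (-239/5 + 226)² = (891/5)² = 793881/25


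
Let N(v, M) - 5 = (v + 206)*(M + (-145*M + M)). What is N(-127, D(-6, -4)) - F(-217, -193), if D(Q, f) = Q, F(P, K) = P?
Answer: 68004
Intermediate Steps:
N(v, M) = 5 - 143*M*(206 + v) (N(v, M) = 5 + (v + 206)*(M + (-145*M + M)) = 5 + (206 + v)*(M - 144*M) = 5 + (206 + v)*(-143*M) = 5 - 143*M*(206 + v))
N(-127, D(-6, -4)) - F(-217, -193) = (5 - 29458*(-6) - 143*(-6)*(-127)) - 1*(-217) = (5 + 176748 - 108966) + 217 = 67787 + 217 = 68004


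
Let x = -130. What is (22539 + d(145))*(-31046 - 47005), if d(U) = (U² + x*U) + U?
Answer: -1940269809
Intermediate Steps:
d(U) = U² - 129*U (d(U) = (U² - 130*U) + U = U² - 129*U)
(22539 + d(145))*(-31046 - 47005) = (22539 + 145*(-129 + 145))*(-31046 - 47005) = (22539 + 145*16)*(-78051) = (22539 + 2320)*(-78051) = 24859*(-78051) = -1940269809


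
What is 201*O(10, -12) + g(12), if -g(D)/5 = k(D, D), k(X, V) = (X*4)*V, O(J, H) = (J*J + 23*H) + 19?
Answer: -34437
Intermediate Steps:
O(J, H) = 19 + J² + 23*H (O(J, H) = (J² + 23*H) + 19 = 19 + J² + 23*H)
k(X, V) = 4*V*X (k(X, V) = (4*X)*V = 4*V*X)
g(D) = -20*D² (g(D) = -20*D*D = -20*D²)
201*O(10, -12) + g(12) = 201*(19 + 10² + 23*(-12)) - 20*12² = 201*(19 + 100 - 276) - 20*144 = 201*(-157) - 2880 = -31557 - 2880 = -34437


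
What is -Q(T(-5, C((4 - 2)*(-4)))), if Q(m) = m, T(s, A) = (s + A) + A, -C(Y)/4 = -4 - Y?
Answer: 37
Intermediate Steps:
C(Y) = 16 + 4*Y (C(Y) = -4*(-4 - Y) = 16 + 4*Y)
T(s, A) = s + 2*A (T(s, A) = (A + s) + A = s + 2*A)
-Q(T(-5, C((4 - 2)*(-4)))) = -(-5 + 2*(16 + 4*((4 - 2)*(-4)))) = -(-5 + 2*(16 + 4*(2*(-4)))) = -(-5 + 2*(16 + 4*(-8))) = -(-5 + 2*(16 - 32)) = -(-5 + 2*(-16)) = -(-5 - 32) = -1*(-37) = 37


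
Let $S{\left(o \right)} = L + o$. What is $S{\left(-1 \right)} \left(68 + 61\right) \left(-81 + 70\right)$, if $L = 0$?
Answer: $1419$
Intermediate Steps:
$S{\left(o \right)} = o$ ($S{\left(o \right)} = 0 + o = o$)
$S{\left(-1 \right)} \left(68 + 61\right) \left(-81 + 70\right) = - \left(68 + 61\right) \left(-81 + 70\right) = - 129 \left(-11\right) = \left(-1\right) \left(-1419\right) = 1419$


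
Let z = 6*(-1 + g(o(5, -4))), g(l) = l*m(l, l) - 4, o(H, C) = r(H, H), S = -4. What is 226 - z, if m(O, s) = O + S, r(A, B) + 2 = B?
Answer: 274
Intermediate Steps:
r(A, B) = -2 + B
o(H, C) = -2 + H
m(O, s) = -4 + O (m(O, s) = O - 4 = -4 + O)
g(l) = -4 + l*(-4 + l) (g(l) = l*(-4 + l) - 4 = -4 + l*(-4 + l))
z = -48 (z = 6*(-1 + (-4 + (-2 + 5)*(-4 + (-2 + 5)))) = 6*(-1 + (-4 + 3*(-4 + 3))) = 6*(-1 + (-4 + 3*(-1))) = 6*(-1 + (-4 - 3)) = 6*(-1 - 7) = 6*(-8) = -48)
226 - z = 226 - 1*(-48) = 226 + 48 = 274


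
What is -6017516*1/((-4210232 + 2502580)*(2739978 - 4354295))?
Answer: -1504379/689172913421 ≈ -2.1829e-6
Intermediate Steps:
-6017516*1/((-4210232 + 2502580)*(2739978 - 4354295)) = -6017516/((-1614317*(-1707652))) = -6017516/2756691653684 = -6017516*1/2756691653684 = -1504379/689172913421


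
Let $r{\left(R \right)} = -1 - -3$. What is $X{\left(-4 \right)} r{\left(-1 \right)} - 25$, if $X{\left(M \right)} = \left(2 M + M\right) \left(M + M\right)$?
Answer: $167$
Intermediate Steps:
$r{\left(R \right)} = 2$ ($r{\left(R \right)} = -1 + 3 = 2$)
$X{\left(M \right)} = 6 M^{2}$ ($X{\left(M \right)} = 3 M 2 M = 6 M^{2}$)
$X{\left(-4 \right)} r{\left(-1 \right)} - 25 = 6 \left(-4\right)^{2} \cdot 2 - 25 = 6 \cdot 16 \cdot 2 - 25 = 96 \cdot 2 - 25 = 192 - 25 = 167$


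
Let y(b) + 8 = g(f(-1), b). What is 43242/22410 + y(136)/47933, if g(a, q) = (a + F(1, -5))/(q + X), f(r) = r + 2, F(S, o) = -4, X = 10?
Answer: 50431783441/26138344230 ≈ 1.9294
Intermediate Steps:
f(r) = 2 + r
g(a, q) = (-4 + a)/(10 + q) (g(a, q) = (a - 4)/(q + 10) = (-4 + a)/(10 + q))
y(b) = -8 - 3/(10 + b) (y(b) = -8 + (-4 + (2 - 1))/(10 + b) = -8 + (-4 + 1)/(10 + b) = -8 - 3/(10 + b))
43242/22410 + y(136)/47933 = 43242/22410 + ((-83 - 8*136)/(10 + 136))/47933 = 43242*(1/22410) + ((-83 - 1088)/146)*(1/47933) = 7207/3735 + ((1/146)*(-1171))*(1/47933) = 7207/3735 - 1171/146*1/47933 = 7207/3735 - 1171/6998218 = 50431783441/26138344230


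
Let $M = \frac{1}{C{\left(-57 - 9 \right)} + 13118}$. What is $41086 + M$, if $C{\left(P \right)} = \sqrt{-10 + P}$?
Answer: $\frac{3535080532559}{86041000} - \frac{i \sqrt{19}}{86041000} \approx 41086.0 - 5.0661 \cdot 10^{-8} i$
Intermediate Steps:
$M = \frac{1}{13118 + 2 i \sqrt{19}}$ ($M = \frac{1}{\sqrt{-10 - 66} + 13118} = \frac{1}{\sqrt{-76} + 13118} = \frac{1}{2 i \sqrt{19} + 13118} = \frac{1}{13118 + 2 i \sqrt{19}} \approx 7.6231 \cdot 10^{-5} - 5.07 \cdot 10^{-8} i$)
$41086 + M = 41086 + \left(\frac{6559}{86041000} - \frac{i \sqrt{19}}{86041000}\right) = \frac{3535080532559}{86041000} - \frac{i \sqrt{19}}{86041000}$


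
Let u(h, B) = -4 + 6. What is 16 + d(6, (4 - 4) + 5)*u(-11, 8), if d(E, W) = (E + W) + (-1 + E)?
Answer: 48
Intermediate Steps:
u(h, B) = 2
d(E, W) = -1 + W + 2*E
16 + d(6, (4 - 4) + 5)*u(-11, 8) = 16 + (-1 + ((4 - 4) + 5) + 2*6)*2 = 16 + (-1 + (0 + 5) + 12)*2 = 16 + (-1 + 5 + 12)*2 = 16 + 16*2 = 16 + 32 = 48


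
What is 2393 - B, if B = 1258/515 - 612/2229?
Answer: 914839851/382645 ≈ 2390.8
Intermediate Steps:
B = 829634/382645 (B = 1258*(1/515) - 612*1/2229 = 1258/515 - 204/743 = 829634/382645 ≈ 2.1682)
2393 - B = 2393 - 1*829634/382645 = 2393 - 829634/382645 = 914839851/382645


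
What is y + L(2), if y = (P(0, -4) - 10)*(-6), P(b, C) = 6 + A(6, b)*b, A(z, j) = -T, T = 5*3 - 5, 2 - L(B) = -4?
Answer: 30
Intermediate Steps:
L(B) = 6 (L(B) = 2 - 1*(-4) = 2 + 4 = 6)
T = 10 (T = 15 - 5 = 10)
A(z, j) = -10 (A(z, j) = -1*10 = -10)
P(b, C) = 6 - 10*b
y = 24 (y = ((6 - 10*0) - 10)*(-6) = ((6 + 0) - 10)*(-6) = (6 - 10)*(-6) = -4*(-6) = 24)
y + L(2) = 24 + 6 = 30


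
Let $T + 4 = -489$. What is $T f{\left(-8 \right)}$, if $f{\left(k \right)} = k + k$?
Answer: $7888$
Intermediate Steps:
$f{\left(k \right)} = 2 k$
$T = -493$ ($T = -4 - 489 = -493$)
$T f{\left(-8 \right)} = - 493 \cdot 2 \left(-8\right) = \left(-493\right) \left(-16\right) = 7888$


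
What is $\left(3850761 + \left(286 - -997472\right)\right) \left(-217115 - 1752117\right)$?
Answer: $-9547858767408$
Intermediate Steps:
$\left(3850761 + \left(286 - -997472\right)\right) \left(-217115 - 1752117\right) = \left(3850761 + \left(286 + 997472\right)\right) \left(-1969232\right) = \left(3850761 + 997758\right) \left(-1969232\right) = 4848519 \left(-1969232\right) = -9547858767408$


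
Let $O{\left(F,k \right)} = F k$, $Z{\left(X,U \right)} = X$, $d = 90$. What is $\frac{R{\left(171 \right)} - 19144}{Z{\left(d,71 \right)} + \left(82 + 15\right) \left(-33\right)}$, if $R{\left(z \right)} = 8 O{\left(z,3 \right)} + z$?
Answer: $\frac{14869}{3111} \approx 4.7795$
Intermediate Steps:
$R{\left(z \right)} = 25 z$ ($R{\left(z \right)} = 8 z 3 + z = 8 \cdot 3 z + z = 24 z + z = 25 z$)
$\frac{R{\left(171 \right)} - 19144}{Z{\left(d,71 \right)} + \left(82 + 15\right) \left(-33\right)} = \frac{25 \cdot 171 - 19144}{90 + \left(82 + 15\right) \left(-33\right)} = \frac{4275 - 19144}{90 + 97 \left(-33\right)} = - \frac{14869}{90 - 3201} = - \frac{14869}{-3111} = \left(-14869\right) \left(- \frac{1}{3111}\right) = \frac{14869}{3111}$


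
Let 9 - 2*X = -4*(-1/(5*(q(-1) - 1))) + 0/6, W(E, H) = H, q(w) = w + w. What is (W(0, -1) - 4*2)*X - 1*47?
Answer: -887/10 ≈ -88.700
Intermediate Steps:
q(w) = 2*w
X = 139/30 (X = 9/2 - (-4*(-1/(5*(2*(-1) - 1))) + 0/6)/2 = 9/2 - (-4*(-1/(5*(-2 - 1))) + 0*(1/6))/2 = 9/2 - (-4/((-3*(-5))) + 0)/2 = 9/2 - (-4/15 + 0)/2 = 9/2 - 1/2*(-4/15) = 9/2 + 2/15 = 139/30 ≈ 4.6333)
(W(0, -1) - 4*2)*X - 1*47 = (-1 - 4*2)*(139/30) - 1*47 = (-1 - 8)*(139/30) - 47 = -9*139/30 - 47 = -417/10 - 47 = -887/10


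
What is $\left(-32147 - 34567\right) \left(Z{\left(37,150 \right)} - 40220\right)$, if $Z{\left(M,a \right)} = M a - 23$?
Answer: $2314508802$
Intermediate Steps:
$Z{\left(M,a \right)} = -23 + M a$
$\left(-32147 - 34567\right) \left(Z{\left(37,150 \right)} - 40220\right) = \left(-32147 - 34567\right) \left(\left(-23 + 37 \cdot 150\right) - 40220\right) = - 66714 \left(\left(-23 + 5550\right) - 40220\right) = - 66714 \left(5527 - 40220\right) = \left(-66714\right) \left(-34693\right) = 2314508802$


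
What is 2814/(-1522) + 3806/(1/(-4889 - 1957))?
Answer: -19828523043/761 ≈ -2.6056e+7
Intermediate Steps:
2814/(-1522) + 3806/(1/(-4889 - 1957)) = 2814*(-1/1522) + 3806/(1/(-6846)) = -1407/761 + 3806/(-1/6846) = -1407/761 + 3806*(-6846) = -1407/761 - 26055876 = -19828523043/761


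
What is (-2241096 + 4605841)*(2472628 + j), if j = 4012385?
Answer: 15335402066685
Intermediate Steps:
(-2241096 + 4605841)*(2472628 + j) = (-2241096 + 4605841)*(2472628 + 4012385) = 2364745*6485013 = 15335402066685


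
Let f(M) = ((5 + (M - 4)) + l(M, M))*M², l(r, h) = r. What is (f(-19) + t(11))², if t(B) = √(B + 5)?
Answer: 178302609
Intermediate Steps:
f(M) = M²*(1 + 2*M) (f(M) = ((5 + (M - 4)) + M)*M² = ((5 + (-4 + M)) + M)*M² = ((1 + M) + M)*M² = (1 + 2*M)*M² = M²*(1 + 2*M))
t(B) = √(5 + B)
(f(-19) + t(11))² = ((-19)²*(1 + 2*(-19)) + √(5 + 11))² = (361*(1 - 38) + √16)² = (361*(-37) + 4)² = (-13357 + 4)² = (-13353)² = 178302609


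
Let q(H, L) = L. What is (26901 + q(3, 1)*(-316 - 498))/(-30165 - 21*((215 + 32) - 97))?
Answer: -26087/33315 ≈ -0.78304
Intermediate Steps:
(26901 + q(3, 1)*(-316 - 498))/(-30165 - 21*((215 + 32) - 97)) = (26901 + 1*(-316 - 498))/(-30165 - 21*((215 + 32) - 97)) = (26901 + 1*(-814))/(-30165 - 21*(247 - 97)) = (26901 - 814)/(-30165 - 21*150) = 26087/(-30165 - 3150) = 26087/(-33315) = 26087*(-1/33315) = -26087/33315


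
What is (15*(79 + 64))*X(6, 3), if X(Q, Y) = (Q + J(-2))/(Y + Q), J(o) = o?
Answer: 2860/3 ≈ 953.33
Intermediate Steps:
X(Q, Y) = (-2 + Q)/(Q + Y) (X(Q, Y) = (Q - 2)/(Y + Q) = (-2 + Q)/(Q + Y))
(15*(79 + 64))*X(6, 3) = (15*(79 + 64))*((-2 + 6)/(6 + 3)) = (15*143)*(4/9) = 2145*((1/9)*4) = 2145*(4/9) = 2860/3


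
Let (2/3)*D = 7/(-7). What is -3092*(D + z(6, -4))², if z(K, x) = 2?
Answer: -773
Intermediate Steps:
D = -3/2 (D = 3*(7/(-7))/2 = 3*(7*(-⅐))/2 = (3/2)*(-1) = -3/2 ≈ -1.5000)
-3092*(D + z(6, -4))² = -3092*(-3/2 + 2)² = -3092*(½)² = -3092*¼ = -773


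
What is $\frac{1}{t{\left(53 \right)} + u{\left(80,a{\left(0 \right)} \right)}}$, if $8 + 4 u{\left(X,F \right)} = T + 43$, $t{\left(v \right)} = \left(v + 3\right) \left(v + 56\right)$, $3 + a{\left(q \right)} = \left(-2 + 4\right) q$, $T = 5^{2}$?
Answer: $\frac{1}{6119} \approx 0.00016343$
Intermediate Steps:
$T = 25$
$a{\left(q \right)} = -3 + 2 q$ ($a{\left(q \right)} = -3 + \left(-2 + 4\right) q = -3 + 2 q$)
$t{\left(v \right)} = \left(3 + v\right) \left(56 + v\right)$
$u{\left(X,F \right)} = 15$ ($u{\left(X,F \right)} = -2 + \frac{25 + 43}{4} = -2 + \frac{1}{4} \cdot 68 = -2 + 17 = 15$)
$\frac{1}{t{\left(53 \right)} + u{\left(80,a{\left(0 \right)} \right)}} = \frac{1}{\left(168 + 53^{2} + 59 \cdot 53\right) + 15} = \frac{1}{\left(168 + 2809 + 3127\right) + 15} = \frac{1}{6104 + 15} = \frac{1}{6119}$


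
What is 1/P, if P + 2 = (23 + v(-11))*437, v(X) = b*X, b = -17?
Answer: 1/91768 ≈ 1.0897e-5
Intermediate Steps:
v(X) = -17*X
P = 91768 (P = -2 + (23 - 17*(-11))*437 = -2 + (23 + 187)*437 = -2 + 210*437 = -2 + 91770 = 91768)
1/P = 1/91768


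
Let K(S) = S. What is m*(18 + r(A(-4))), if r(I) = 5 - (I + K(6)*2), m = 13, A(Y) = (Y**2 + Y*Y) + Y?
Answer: -221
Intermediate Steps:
A(Y) = Y + 2*Y**2 (A(Y) = (Y**2 + Y**2) + Y = 2*Y**2 + Y = Y + 2*Y**2)
r(I) = -7 - I (r(I) = 5 - (I + 6*2) = 5 - (I + 12) = 5 - (12 + I) = 5 + (-12 - I) = -7 - I)
m*(18 + r(A(-4))) = 13*(18 + (-7 - (-4)*(1 + 2*(-4)))) = 13*(18 + (-7 - (-4)*(1 - 8))) = 13*(18 + (-7 - (-4)*(-7))) = 13*(18 + (-7 - 1*28)) = 13*(18 + (-7 - 28)) = 13*(18 - 35) = 13*(-17) = -221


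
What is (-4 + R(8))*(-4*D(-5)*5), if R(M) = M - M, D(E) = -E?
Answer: 400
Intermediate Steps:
R(M) = 0
(-4 + R(8))*(-4*D(-5)*5) = (-4 + 0)*(-(-4)*(-5)*5) = -4*(-4*5)*5 = -(-80)*5 = -4*(-100) = 400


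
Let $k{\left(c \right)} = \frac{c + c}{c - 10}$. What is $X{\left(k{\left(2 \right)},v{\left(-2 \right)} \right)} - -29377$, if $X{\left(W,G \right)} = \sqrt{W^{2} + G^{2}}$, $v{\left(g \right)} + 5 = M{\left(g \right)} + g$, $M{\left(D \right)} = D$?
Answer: $29377 + \frac{5 \sqrt{13}}{2} \approx 29386.0$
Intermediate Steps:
$k{\left(c \right)} = \frac{2 c}{-10 + c}$
$v{\left(g \right)} = -5 + 2 g$ ($v{\left(g \right)} = -5 + \left(g + g\right) = -5 + 2 g$)
$X{\left(W,G \right)} = \sqrt{G^{2} + W^{2}}$
$X{\left(k{\left(2 \right)},v{\left(-2 \right)} \right)} - -29377 = \sqrt{\left(-5 + 2 \left(-2\right)\right)^{2} + \left(2 \cdot 2 \frac{1}{-10 + 2}\right)^{2}} - -29377 = \sqrt{\left(-5 - 4\right)^{2} + \left(2 \cdot 2 \frac{1}{-8}\right)^{2}} + 29377 = \sqrt{\left(-9\right)^{2} + \left(2 \cdot 2 \left(- \frac{1}{8}\right)\right)^{2}} + 29377 = \sqrt{81 + \left(- \frac{1}{2}\right)^{2}} + 29377 = \sqrt{81 + \frac{1}{4}} + 29377 = \sqrt{\frac{325}{4}} + 29377 = \frac{5 \sqrt{13}}{2} + 29377 = 29377 + \frac{5 \sqrt{13}}{2}$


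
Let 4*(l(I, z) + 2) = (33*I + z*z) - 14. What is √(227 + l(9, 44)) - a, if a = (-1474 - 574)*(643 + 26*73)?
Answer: 5203968 + √3119/2 ≈ 5.2040e+6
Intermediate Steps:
l(I, z) = -11/2 + z²/4 + 33*I/4 (l(I, z) = -2 + ((33*I + z*z) - 14)/4 = -2 + ((33*I + z²) - 14)/4 = -2 + ((z² + 33*I) - 14)/4 = -2 + (-14 + z² + 33*I)/4 = -2 + (-7/2 + z²/4 + 33*I/4) = -11/2 + z²/4 + 33*I/4)
a = -5203968 (a = -2048*(643 + 1898) = -2048*2541 = -5203968)
√(227 + l(9, 44)) - a = √(227 + (-11/2 + (¼)*44² + (33/4)*9)) - 1*(-5203968) = √(227 + (-11/2 + (¼)*1936 + 297/4)) + 5203968 = √(227 + (-11/2 + 484 + 297/4)) + 5203968 = √(227 + 2211/4) + 5203968 = √(3119/4) + 5203968 = √3119/2 + 5203968 = 5203968 + √3119/2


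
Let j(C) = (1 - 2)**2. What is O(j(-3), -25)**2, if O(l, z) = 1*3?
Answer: 9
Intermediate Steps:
j(C) = 1 (j(C) = (-1)**2 = 1)
O(l, z) = 3
O(j(-3), -25)**2 = 3**2 = 9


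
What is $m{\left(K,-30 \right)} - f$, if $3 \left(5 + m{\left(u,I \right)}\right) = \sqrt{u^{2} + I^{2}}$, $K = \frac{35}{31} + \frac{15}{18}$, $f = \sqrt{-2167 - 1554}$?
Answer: $-5 - 61 i + \frac{5 \sqrt{1250785}}{558} \approx 5.0214 - 61.0 i$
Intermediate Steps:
$f = 61 i$ ($f = \sqrt{-3721} = 61 i \approx 61.0 i$)
$K = \frac{365}{186}$ ($K = 35 \cdot \frac{1}{31} + 15 \cdot \frac{1}{18} = \frac{35}{31} + \frac{5}{6} = \frac{365}{186} \approx 1.9624$)
$m{\left(u,I \right)} = -5 + \frac{\sqrt{I^{2} + u^{2}}}{3}$ ($m{\left(u,I \right)} = -5 + \frac{\sqrt{u^{2} + I^{2}}}{3} = -5 + \frac{\sqrt{I^{2} + u^{2}}}{3}$)
$m{\left(K,-30 \right)} - f = \left(-5 + \frac{\sqrt{\left(-30\right)^{2} + \left(\frac{365}{186}\right)^{2}}}{3}\right) - 61 i = \left(-5 + \frac{\sqrt{900 + \frac{133225}{34596}}}{3}\right) - 61 i = \left(-5 + \frac{\sqrt{\frac{31269625}{34596}}}{3}\right) - 61 i = \left(-5 + \frac{\frac{5}{186} \sqrt{1250785}}{3}\right) - 61 i = \left(-5 + \frac{5 \sqrt{1250785}}{558}\right) - 61 i = -5 - 61 i + \frac{5 \sqrt{1250785}}{558}$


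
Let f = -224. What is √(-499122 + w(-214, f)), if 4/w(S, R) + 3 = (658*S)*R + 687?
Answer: I*√31037085766787026135/7885643 ≈ 706.49*I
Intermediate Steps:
w(S, R) = 4/(684 + 658*R*S) (w(S, R) = 4/(-3 + ((658*S)*R + 687)) = 4/(-3 + (658*R*S + 687)) = 4/(-3 + (687 + 658*R*S)) = 4/(684 + 658*R*S))
√(-499122 + w(-214, f)) = √(-499122 + 2/(342 + 329*(-224)*(-214))) = √(-499122 + 2/(342 + 15770944)) = √(-499122 + 2/15771286) = √(-499122 + 2*(1/15771286)) = √(-499122 + 1/7885643) = √(-3935897905445/7885643) = I*√31037085766787026135/7885643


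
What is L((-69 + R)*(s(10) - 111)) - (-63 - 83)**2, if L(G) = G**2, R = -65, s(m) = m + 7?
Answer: 158637900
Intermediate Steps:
s(m) = 7 + m
L((-69 + R)*(s(10) - 111)) - (-63 - 83)**2 = ((-69 - 65)*((7 + 10) - 111))**2 - (-63 - 83)**2 = (-134*(17 - 111))**2 - 1*(-146)**2 = (-134*(-94))**2 - 1*21316 = 12596**2 - 21316 = 158659216 - 21316 = 158637900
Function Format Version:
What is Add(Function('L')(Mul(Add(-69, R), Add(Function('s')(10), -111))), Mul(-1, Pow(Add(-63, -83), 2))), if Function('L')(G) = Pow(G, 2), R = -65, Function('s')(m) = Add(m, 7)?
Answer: 158637900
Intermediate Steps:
Function('s')(m) = Add(7, m)
Add(Function('L')(Mul(Add(-69, R), Add(Function('s')(10), -111))), Mul(-1, Pow(Add(-63, -83), 2))) = Add(Pow(Mul(Add(-69, -65), Add(Add(7, 10), -111)), 2), Mul(-1, Pow(Add(-63, -83), 2))) = Add(Pow(Mul(-134, Add(17, -111)), 2), Mul(-1, Pow(-146, 2))) = Add(Pow(Mul(-134, -94), 2), Mul(-1, 21316)) = Add(Pow(12596, 2), -21316) = Add(158659216, -21316) = 158637900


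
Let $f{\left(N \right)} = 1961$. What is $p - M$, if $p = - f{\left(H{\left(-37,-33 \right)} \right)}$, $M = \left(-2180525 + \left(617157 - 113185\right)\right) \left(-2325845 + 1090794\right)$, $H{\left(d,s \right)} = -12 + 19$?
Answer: $-2070628461164$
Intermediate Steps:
$H{\left(d,s \right)} = 7$
$M = 2070628459203$ ($M = \left(-2180525 + 503972\right) \left(-1235051\right) = \left(-1676553\right) \left(-1235051\right) = 2070628459203$)
$p = -1961$ ($p = \left(-1\right) 1961 = -1961$)
$p - M = -1961 - 2070628459203 = -2070628461164$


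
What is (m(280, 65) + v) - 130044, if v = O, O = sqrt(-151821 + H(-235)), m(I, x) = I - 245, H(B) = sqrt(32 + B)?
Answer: -130009 + sqrt(-151821 + I*sqrt(203)) ≈ -1.3001e+5 + 389.64*I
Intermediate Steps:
m(I, x) = -245 + I
O = sqrt(-151821 + I*sqrt(203)) (O = sqrt(-151821 + sqrt(32 - 235)) = sqrt(-151821 + sqrt(-203)) = sqrt(-151821 + I*sqrt(203)) ≈ 0.018 + 389.64*I)
v = sqrt(-151821 + I*sqrt(203)) ≈ 0.018 + 389.64*I
(m(280, 65) + v) - 130044 = ((-245 + 280) + sqrt(-151821 + I*sqrt(203))) - 130044 = (35 + sqrt(-151821 + I*sqrt(203))) - 130044 = -130009 + sqrt(-151821 + I*sqrt(203))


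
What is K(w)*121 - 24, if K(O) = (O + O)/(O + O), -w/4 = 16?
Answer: 97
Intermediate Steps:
w = -64 (w = -4*16 = -64)
K(O) = 1 (K(O) = (2*O)/((2*O)) = (2*O)*(1/(2*O)) = 1)
K(w)*121 - 24 = 1*121 - 24 = 121 - 24 = 97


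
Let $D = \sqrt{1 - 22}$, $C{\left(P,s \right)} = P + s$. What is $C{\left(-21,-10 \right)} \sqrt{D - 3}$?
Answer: $- 31 \sqrt{-3 + i \sqrt{21}} \approx -34.501 - 63.822 i$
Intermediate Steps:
$D = i \sqrt{21}$ ($D = \sqrt{-21} = i \sqrt{21} \approx 4.5826 i$)
$C{\left(-21,-10 \right)} \sqrt{D - 3} = \left(-21 - 10\right) \sqrt{i \sqrt{21} - 3} = - 31 \sqrt{-3 + i \sqrt{21}}$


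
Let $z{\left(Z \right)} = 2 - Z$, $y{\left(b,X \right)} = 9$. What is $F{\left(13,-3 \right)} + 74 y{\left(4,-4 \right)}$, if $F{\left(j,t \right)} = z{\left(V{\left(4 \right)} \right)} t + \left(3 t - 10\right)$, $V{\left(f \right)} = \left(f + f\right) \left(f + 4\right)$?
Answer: $833$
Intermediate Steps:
$V{\left(f \right)} = 2 f \left(4 + f\right)$
$F{\left(j,t \right)} = -10 - 59 t$ ($F{\left(j,t \right)} = \left(2 - 2 \cdot 4 \left(4 + 4\right)\right) t + \left(3 t - 10\right) = \left(2 - 2 \cdot 4 \cdot 8\right) t + \left(-10 + 3 t\right) = \left(2 - 64\right) t + \left(-10 + 3 t\right) = - 62 t + \left(-10 + 3 t\right) = -10 - 59 t$)
$F{\left(13,-3 \right)} + 74 y{\left(4,-4 \right)} = \left(-10 - -177\right) + 74 \cdot 9 = \left(-10 + 177\right) + 666 = 167 + 666 = 833$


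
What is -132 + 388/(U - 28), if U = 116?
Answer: -2807/22 ≈ -127.59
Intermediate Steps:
-132 + 388/(U - 28) = -132 + 388/(116 - 28) = -132 + 388/88 = -132 + (1/88)*388 = -132 + 97/22 = -2807/22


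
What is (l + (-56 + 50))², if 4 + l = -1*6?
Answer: 256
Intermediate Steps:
l = -10 (l = -4 - 1*6 = -4 - 6 = -10)
(l + (-56 + 50))² = (-10 + (-56 + 50))² = (-10 - 6)² = (-16)² = 256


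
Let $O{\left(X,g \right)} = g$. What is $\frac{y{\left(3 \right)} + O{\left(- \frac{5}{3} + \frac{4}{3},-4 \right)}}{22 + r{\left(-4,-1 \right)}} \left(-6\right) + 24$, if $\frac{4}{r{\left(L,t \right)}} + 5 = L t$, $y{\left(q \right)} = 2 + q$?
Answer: $\frac{71}{3} \approx 23.667$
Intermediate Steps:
$r{\left(L,t \right)} = \frac{4}{-5 + L t}$
$\frac{y{\left(3 \right)} + O{\left(- \frac{5}{3} + \frac{4}{3},-4 \right)}}{22 + r{\left(-4,-1 \right)}} \left(-6\right) + 24 = \frac{\left(2 + 3\right) - 4}{22 + \frac{4}{-5 - -4}} \left(-6\right) + 24 = \frac{5 - 4}{22 + \frac{4}{-5 + 4}} \left(-6\right) + 24 = 1 \frac{1}{22 + \frac{4}{-1}} \left(-6\right) + 24 = 1 \frac{1}{22 + 4 \left(-1\right)} \left(-6\right) + 24 = 1 \frac{1}{22 - 4} \left(-6\right) + 24 = 1 \cdot \frac{1}{18} \left(-6\right) + 24 = \frac{1}{18} \left(-6\right) + 24 = - \frac{1}{3} + 24 = \frac{71}{3}$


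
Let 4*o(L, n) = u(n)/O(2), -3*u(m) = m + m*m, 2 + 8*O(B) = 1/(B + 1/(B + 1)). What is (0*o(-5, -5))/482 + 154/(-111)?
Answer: -154/111 ≈ -1.3874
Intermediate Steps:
O(B) = -1/4 + 1/(8*(B + 1/(1 + B))) (O(B) = -1/4 + 1/(8*(B + 1/(B + 1))) = -1/4 + 1/(8*(B + 1/(1 + B))))
u(m) = -m/3 - m**2/3 (u(m) = -(m + m*m)/3 = -(m + m**2)/3 = -m/3 - m**2/3)
o(L, n) = 14*n*(1 + n)/33 (o(L, n) = ((-n*(1 + n)/3)/(((-1 - 1*2 - 2*2**2)/(8*(1 + 2 + 2**2)))))/4 = ((-n*(1 + n)/3)/(((-1 - 2 - 2*4)/(8*(1 + 2 + 4)))))/4 = ((-n*(1 + n)/3)/(((1/8)*(-1 - 2 - 8)/7)))/4 = ((-n*(1 + n)/3)/(((1/8)*(1/7)*(-11))))/4 = ((-n*(1 + n)/3)/(-11/56))/4 = (-n*(1 + n)/3*(-56/11))/4 = (56*n*(1 + n)/33)/4 = 14*n*(1 + n)/33)
(0*o(-5, -5))/482 + 154/(-111) = (0*((14/33)*(-5)*(1 - 5)))/482 + 154/(-111) = (0*((14/33)*(-5)*(-4)))*(1/482) + 154*(-1/111) = (0*(280/33))*(1/482) - 154/111 = 0*(1/482) - 154/111 = 0 - 154/111 = -154/111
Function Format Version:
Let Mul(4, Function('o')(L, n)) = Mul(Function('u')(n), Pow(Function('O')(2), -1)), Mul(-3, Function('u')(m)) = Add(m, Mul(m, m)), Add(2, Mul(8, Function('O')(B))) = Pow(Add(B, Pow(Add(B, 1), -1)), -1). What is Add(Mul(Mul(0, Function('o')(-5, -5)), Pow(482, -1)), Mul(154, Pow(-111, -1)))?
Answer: Rational(-154, 111) ≈ -1.3874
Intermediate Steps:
Function('O')(B) = Add(Rational(-1, 4), Mul(Rational(1, 8), Pow(Add(B, Pow(Add(1, B), -1)), -1))) (Function('O')(B) = Add(Rational(-1, 4), Mul(Rational(1, 8), Pow(Add(B, Pow(Add(B, 1), -1)), -1))) = Add(Rational(-1, 4), Mul(Rational(1, 8), Pow(Add(B, Pow(Add(1, B), -1)), -1))))
Function('u')(m) = Add(Mul(Rational(-1, 3), m), Mul(Rational(-1, 3), Pow(m, 2))) (Function('u')(m) = Mul(Rational(-1, 3), Add(m, Mul(m, m))) = Mul(Rational(-1, 3), Add(m, Pow(m, 2))) = Add(Mul(Rational(-1, 3), m), Mul(Rational(-1, 3), Pow(m, 2))))
Function('o')(L, n) = Mul(Rational(14, 33), n, Add(1, n)) (Function('o')(L, n) = Mul(Rational(1, 4), Mul(Mul(Rational(-1, 3), n, Add(1, n)), Pow(Mul(Rational(1, 8), Pow(Add(1, 2, Pow(2, 2)), -1), Add(-1, Mul(-1, 2), Mul(-2, Pow(2, 2)))), -1))) = Mul(Rational(1, 4), Mul(Mul(Rational(-1, 3), n, Add(1, n)), Pow(Mul(Rational(1, 8), Pow(Add(1, 2, 4), -1), Add(-1, -2, Mul(-2, 4))), -1))) = Mul(Rational(1, 4), Mul(Mul(Rational(-1, 3), n, Add(1, n)), Pow(Mul(Rational(1, 8), Pow(7, -1), Add(-1, -2, -8)), -1))) = Mul(Rational(1, 4), Mul(Mul(Rational(-1, 3), n, Add(1, n)), Pow(Mul(Rational(1, 8), Rational(1, 7), -11), -1))) = Mul(Rational(1, 4), Mul(Mul(Rational(-1, 3), n, Add(1, n)), Pow(Rational(-11, 56), -1))) = Mul(Rational(1, 4), Mul(Mul(Rational(-1, 3), n, Add(1, n)), Rational(-56, 11))) = Mul(Rational(1, 4), Mul(Rational(56, 33), n, Add(1, n))) = Mul(Rational(14, 33), n, Add(1, n)))
Add(Mul(Mul(0, Function('o')(-5, -5)), Pow(482, -1)), Mul(154, Pow(-111, -1))) = Add(Mul(Mul(0, Mul(Rational(14, 33), -5, Add(1, -5))), Pow(482, -1)), Mul(154, Pow(-111, -1))) = Add(Mul(Mul(0, Mul(Rational(14, 33), -5, -4)), Rational(1, 482)), Mul(154, Rational(-1, 111))) = Add(Mul(Mul(0, Rational(280, 33)), Rational(1, 482)), Rational(-154, 111)) = Add(Mul(0, Rational(1, 482)), Rational(-154, 111)) = Add(0, Rational(-154, 111)) = Rational(-154, 111)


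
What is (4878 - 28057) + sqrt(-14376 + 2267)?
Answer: -23179 + I*sqrt(12109) ≈ -23179.0 + 110.04*I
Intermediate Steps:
(4878 - 28057) + sqrt(-14376 + 2267) = -23179 + sqrt(-12109) = -23179 + I*sqrt(12109)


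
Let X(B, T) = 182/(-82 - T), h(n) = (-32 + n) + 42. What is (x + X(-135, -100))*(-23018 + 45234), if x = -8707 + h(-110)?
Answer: -1758885152/9 ≈ -1.9543e+8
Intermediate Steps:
h(n) = 10 + n
x = -8807 (x = -8707 + (10 - 110) = -8707 - 100 = -8807)
(x + X(-135, -100))*(-23018 + 45234) = (-8807 - 182/(82 - 100))*(-23018 + 45234) = (-8807 - 182/(-18))*22216 = (-8807 - 182*(-1/18))*22216 = (-8807 + 91/9)*22216 = -79172/9*22216 = -1758885152/9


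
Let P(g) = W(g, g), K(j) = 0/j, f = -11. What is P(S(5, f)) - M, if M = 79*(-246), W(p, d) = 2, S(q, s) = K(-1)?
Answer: 19436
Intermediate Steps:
K(j) = 0
S(q, s) = 0
P(g) = 2
M = -19434
P(S(5, f)) - M = 2 - 1*(-19434) = 2 + 19434 = 19436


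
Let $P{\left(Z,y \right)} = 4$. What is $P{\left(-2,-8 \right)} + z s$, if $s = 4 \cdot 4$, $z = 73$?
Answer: $1172$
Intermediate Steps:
$s = 16$
$P{\left(-2,-8 \right)} + z s = 4 + 73 \cdot 16 = 4 + 1168 = 1172$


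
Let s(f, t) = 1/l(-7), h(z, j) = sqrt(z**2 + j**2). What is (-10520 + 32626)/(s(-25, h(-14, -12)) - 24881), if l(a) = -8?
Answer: -176848/199049 ≈ -0.88846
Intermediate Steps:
h(z, j) = sqrt(j**2 + z**2)
s(f, t) = -1/8 (s(f, t) = 1/(-8) = -1/8)
(-10520 + 32626)/(s(-25, h(-14, -12)) - 24881) = (-10520 + 32626)/(-1/8 - 24881) = 22106/(-199049/8) = 22106*(-8/199049) = -176848/199049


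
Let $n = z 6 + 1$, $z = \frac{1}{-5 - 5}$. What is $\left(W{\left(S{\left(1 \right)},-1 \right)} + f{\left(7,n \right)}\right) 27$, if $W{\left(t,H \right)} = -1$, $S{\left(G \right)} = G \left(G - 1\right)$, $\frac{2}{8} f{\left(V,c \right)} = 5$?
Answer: $513$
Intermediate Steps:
$z = - \frac{1}{10}$ ($z = \frac{1}{-10} = - \frac{1}{10} \approx -0.1$)
$n = \frac{2}{5}$ ($n = \left(- \frac{1}{10}\right) 6 + 1 = - \frac{3}{5} + 1 = \frac{2}{5} \approx 0.4$)
$f{\left(V,c \right)} = 20$ ($f{\left(V,c \right)} = 4 \cdot 5 = 20$)
$S{\left(G \right)} = G \left(-1 + G\right)$
$\left(W{\left(S{\left(1 \right)},-1 \right)} + f{\left(7,n \right)}\right) 27 = \left(-1 + 20\right) 27 = 19 \cdot 27 = 513$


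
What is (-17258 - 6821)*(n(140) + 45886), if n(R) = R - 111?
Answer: -1105587285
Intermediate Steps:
n(R) = -111 + R
(-17258 - 6821)*(n(140) + 45886) = (-17258 - 6821)*((-111 + 140) + 45886) = -24079*(29 + 45886) = -24079*45915 = -1105587285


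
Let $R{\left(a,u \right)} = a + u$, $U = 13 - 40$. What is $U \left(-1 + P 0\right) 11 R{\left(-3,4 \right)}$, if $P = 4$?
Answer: $297$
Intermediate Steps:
$U = -27$
$U \left(-1 + P 0\right) 11 R{\left(-3,4 \right)} = - 27 \left(-1 + 4 \cdot 0\right) 11 \left(-3 + 4\right) = - 27 \left(-1 + 0\right) 11 \cdot 1 = \left(-27\right) \left(-1\right) 11 = 27 \cdot 11 = 297$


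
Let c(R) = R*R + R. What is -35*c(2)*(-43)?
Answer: 9030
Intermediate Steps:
c(R) = R + R² (c(R) = R² + R = R + R²)
-35*c(2)*(-43) = -70*(1 + 2)*(-43) = -70*3*(-43) = -35*6*(-43) = -210*(-43) = 9030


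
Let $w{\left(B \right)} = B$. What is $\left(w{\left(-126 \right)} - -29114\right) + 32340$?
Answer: $61328$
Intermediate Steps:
$\left(w{\left(-126 \right)} - -29114\right) + 32340 = \left(-126 - -29114\right) + 32340 = \left(-126 + 29114\right) + 32340 = 28988 + 32340 = 61328$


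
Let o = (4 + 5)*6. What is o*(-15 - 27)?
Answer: -2268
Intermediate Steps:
o = 54 (o = 9*6 = 54)
o*(-15 - 27) = 54*(-15 - 27) = 54*(-42) = -2268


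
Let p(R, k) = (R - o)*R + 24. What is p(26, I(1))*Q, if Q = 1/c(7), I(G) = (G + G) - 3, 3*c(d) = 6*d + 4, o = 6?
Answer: 816/23 ≈ 35.478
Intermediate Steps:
c(d) = 4/3 + 2*d (c(d) = (6*d + 4)/3 = (4 + 6*d)/3 = 4/3 + 2*d)
I(G) = -3 + 2*G (I(G) = 2*G - 3 = -3 + 2*G)
p(R, k) = 24 + R*(-6 + R) (p(R, k) = (R - 1*6)*R + 24 = (R - 6)*R + 24 = (-6 + R)*R + 24 = R*(-6 + R) + 24 = 24 + R*(-6 + R))
Q = 3/46 (Q = 1/(4/3 + 2*7) = 1/(4/3 + 14) = 1/(46/3) = 3/46 ≈ 0.065217)
p(26, I(1))*Q = (24 + 26**2 - 6*26)*(3/46) = (24 + 676 - 156)*(3/46) = 544*(3/46) = 816/23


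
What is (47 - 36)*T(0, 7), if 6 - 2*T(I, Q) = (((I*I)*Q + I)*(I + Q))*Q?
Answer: 33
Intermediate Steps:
T(I, Q) = 3 - Q*(I + Q)*(I + Q*I**2)/2 (T(I, Q) = 3 - ((I*I)*Q + I)*(I + Q)*Q/2 = 3 - (I**2*Q + I)*(I + Q)*Q/2 = 3 - (Q*I**2 + I)*(I + Q)*Q/2 = 3 - (I + Q*I**2)*(I + Q)*Q/2 = 3 - (I + Q)*(I + Q*I**2)*Q/2 = 3 - Q*(I + Q)*(I + Q*I**2)/2)
(47 - 36)*T(0, 7) = (47 - 36)*(3 - 1/2*0*7**2 - 1/2*7*0**2 - 1/2*0**2*7**3 - 1/2*0**3*7**2) = 11*(3 - 1/2*0*49 - 1/2*7*0 - 1/2*0*343 - 1/2*0*49) = 11*(3 + 0 + 0 + 0 + 0) = 11*3 = 33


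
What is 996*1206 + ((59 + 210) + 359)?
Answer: 1201804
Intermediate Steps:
996*1206 + ((59 + 210) + 359) = 1201176 + (269 + 359) = 1201176 + 628 = 1201804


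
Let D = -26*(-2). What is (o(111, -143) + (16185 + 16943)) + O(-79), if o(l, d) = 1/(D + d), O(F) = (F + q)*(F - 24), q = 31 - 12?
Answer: 3577027/91 ≈ 39308.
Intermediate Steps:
q = 19
D = 52
O(F) = (-24 + F)*(19 + F) (O(F) = (F + 19)*(F - 24) = (19 + F)*(-24 + F) = (-24 + F)*(19 + F))
o(l, d) = 1/(52 + d)
(o(111, -143) + (16185 + 16943)) + O(-79) = (1/(52 - 143) + (16185 + 16943)) + (-456 + (-79)² - 5*(-79)) = (1/(-91) + 33128) + (-456 + 6241 + 395) = (-1/91 + 33128) + 6180 = 3014647/91 + 6180 = 3577027/91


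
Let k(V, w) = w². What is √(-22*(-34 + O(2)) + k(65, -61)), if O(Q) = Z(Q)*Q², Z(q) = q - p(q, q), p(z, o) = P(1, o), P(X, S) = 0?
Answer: 9*√53 ≈ 65.521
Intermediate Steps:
p(z, o) = 0
Z(q) = q (Z(q) = q - 1*0 = q + 0 = q)
O(Q) = Q³ (O(Q) = Q*Q² = Q³)
√(-22*(-34 + O(2)) + k(65, -61)) = √(-22*(-34 + 2³) + (-61)²) = √(-22*(-34 + 8) + 3721) = √(-22*(-26) + 3721) = √(572 + 3721) = √4293 = 9*√53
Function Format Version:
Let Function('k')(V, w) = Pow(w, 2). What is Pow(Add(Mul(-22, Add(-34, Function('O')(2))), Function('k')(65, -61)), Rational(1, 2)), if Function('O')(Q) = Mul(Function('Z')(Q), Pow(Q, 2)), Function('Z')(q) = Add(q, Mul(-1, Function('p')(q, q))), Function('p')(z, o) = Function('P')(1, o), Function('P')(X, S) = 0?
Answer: Mul(9, Pow(53, Rational(1, 2))) ≈ 65.521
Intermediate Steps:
Function('p')(z, o) = 0
Function('Z')(q) = q (Function('Z')(q) = Add(q, Mul(-1, 0)) = Add(q, 0) = q)
Function('O')(Q) = Pow(Q, 3) (Function('O')(Q) = Mul(Q, Pow(Q, 2)) = Pow(Q, 3))
Pow(Add(Mul(-22, Add(-34, Function('O')(2))), Function('k')(65, -61)), Rational(1, 2)) = Pow(Add(Mul(-22, Add(-34, Pow(2, 3))), Pow(-61, 2)), Rational(1, 2)) = Pow(Add(Mul(-22, Add(-34, 8)), 3721), Rational(1, 2)) = Pow(Add(Mul(-22, -26), 3721), Rational(1, 2)) = Pow(Add(572, 3721), Rational(1, 2)) = Pow(4293, Rational(1, 2)) = Mul(9, Pow(53, Rational(1, 2)))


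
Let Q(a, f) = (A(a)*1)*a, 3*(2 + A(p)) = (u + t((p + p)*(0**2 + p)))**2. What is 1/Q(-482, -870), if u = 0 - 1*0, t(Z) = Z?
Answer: -3/104062722198836 ≈ -2.8829e-14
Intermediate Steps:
u = 0 (u = 0 + 0 = 0)
A(p) = -2 + 4*p**4/3 (A(p) = -2 + (0 + (p + p)*(0**2 + p))**2/3 = -2 + (0 + (2*p)*(0 + p))**2/3 = -2 + (0 + (2*p)*p)**2/3 = -2 + (0 + 2*p**2)**2/3 = -2 + (2*p**2)**2/3 = -2 + (4*p**4)/3 = -2 + 4*p**4/3)
Q(a, f) = a*(-2 + 4*a**4/3) (Q(a, f) = ((-2 + 4*a**4/3)*1)*a = (-2 + 4*a**4/3)*a = a*(-2 + 4*a**4/3))
1/Q(-482, -870) = 1/(-2*(-482) + (4/3)*(-482)**5) = 1/(964 + (4/3)*(-26015680550432)) = 1/(964 - 104062722201728/3) = 1/(-104062722198836/3) = -3/104062722198836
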